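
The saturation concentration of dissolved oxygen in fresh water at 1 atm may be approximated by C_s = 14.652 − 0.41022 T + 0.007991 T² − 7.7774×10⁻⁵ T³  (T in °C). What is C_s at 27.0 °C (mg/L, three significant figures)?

C_s = 14.652 − 0.41022×27.0 + 0.007991×27.0² − 7.7774×10⁻⁵×27.0³ = 7.871 mg/L.

C_s ≈ 7.87 mg/L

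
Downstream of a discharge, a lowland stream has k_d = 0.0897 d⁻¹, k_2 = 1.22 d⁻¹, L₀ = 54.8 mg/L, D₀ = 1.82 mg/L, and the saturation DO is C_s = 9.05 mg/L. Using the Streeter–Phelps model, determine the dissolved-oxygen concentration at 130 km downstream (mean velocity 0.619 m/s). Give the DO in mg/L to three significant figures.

DO ≈ 5.68 mg/L

Travel time t = x/v = 130 km / (0.619 m/s) = 130000 m / 0.619 m/s = 210000 s = 2.431 d.
k_d L₀/(k_2−k_d) = 0.0897×54.8/(1.22−0.0897) = 4.916/1.130 = 4.349 mg/L.
e^(−k_d t) = e^(−0.0897×2.431) = 0.8041; e^(−k_2 t) = e^(−1.22×2.431) = 0.05153.
D = 4.349 × (0.8041 − 0.05153) + 1.82 × 0.05153 = 3.273 + 0.09379 = 3.367 mg/L.
DO = C_s − D = 9.05 − 3.367 = 5.683 mg/L.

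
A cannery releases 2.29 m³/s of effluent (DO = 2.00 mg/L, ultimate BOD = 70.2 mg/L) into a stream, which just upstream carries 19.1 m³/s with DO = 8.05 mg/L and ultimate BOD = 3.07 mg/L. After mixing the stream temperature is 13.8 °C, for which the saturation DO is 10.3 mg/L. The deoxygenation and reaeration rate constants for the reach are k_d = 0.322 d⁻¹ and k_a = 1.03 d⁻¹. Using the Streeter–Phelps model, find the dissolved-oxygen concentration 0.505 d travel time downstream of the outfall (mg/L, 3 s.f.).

Mixed DO = (19.1×8.05 + 2.29×2.00)/(19.1+2.29) = 158.3/21.39 = 7.402 mg/L.
Mixed L₀ = (19.1×3.07 + 2.29×70.2)/(21.39) = 219.4/21.39 = 10.26 mg/L.
Initial deficit D₀ = C_s − DO₀ = 10.3 − 7.402 = 2.898 mg/L.
D(0.505) = [0.322×10.26/(1.03−0.322)](e^(−0.322×0.505) − e^(−1.03×0.505)) + 2.898 e^(−1.03×0.505)
= 4.665 × (0.8499 − 0.5944) + 2.898 × 0.5944 = 2.914 mg/L.
DO = 10.3 − 2.914 = 7.386 mg/L.

DO ≈ 7.39 mg/L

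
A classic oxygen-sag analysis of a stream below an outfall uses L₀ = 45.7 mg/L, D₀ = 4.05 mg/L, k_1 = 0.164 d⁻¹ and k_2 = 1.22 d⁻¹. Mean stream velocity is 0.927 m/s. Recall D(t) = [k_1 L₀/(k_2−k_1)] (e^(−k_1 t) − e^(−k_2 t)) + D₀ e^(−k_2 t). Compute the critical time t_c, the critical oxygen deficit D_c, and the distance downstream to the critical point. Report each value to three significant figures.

At the critical point dD/dt = 0, so k_1 L₀ e^(−k_1 t) = k_2 D. Substituting D(t) from the Streeter–Phelps equation and solving for t gives
t_c = ln[(k_2/k_1)(1 − D₀(k_2−k_1)/(k_1 L₀))] / (k_2−k_1).
Here k_2−k_1 = 1.056 d⁻¹ and 1 − D₀(k_2−k_1)/(k_1 L₀) = 1 − 4.05×1.056/(0.164×45.7) = 0.4294, so
t_c = ln(7.439 × 0.4294) / 1.056 = 1.161 / 1.056 = 1.100 d.
L(t_c) = L₀ e^(−k_1 t_c) = 45.7 × 0.8350 = 38.16 mg/L, and at the critical point k_2 D_c = k_1 L, so D_c = (0.164/1.22) × 38.16 = 5.129 mg/L.
x_c = v t_c = 0.927 m/s × 1.100 d × 86400 s/d = 88080 m ≈ 88.1 km.

t_c ≈ 1.10 d; D_c ≈ 5.13 mg/L; x_c ≈ 88.1 km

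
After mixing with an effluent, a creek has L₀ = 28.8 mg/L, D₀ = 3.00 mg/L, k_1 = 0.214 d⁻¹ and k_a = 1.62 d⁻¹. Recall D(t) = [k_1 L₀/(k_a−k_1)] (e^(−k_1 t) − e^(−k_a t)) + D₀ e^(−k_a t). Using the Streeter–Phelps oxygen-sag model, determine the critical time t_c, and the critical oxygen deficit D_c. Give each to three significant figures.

At the critical point dD/dt = 0, so k_1 L₀ e^(−k_1 t) = k_a D. Substituting D(t) from the Streeter–Phelps equation and solving for t gives
t_c = ln[(k_a/k_1)(1 − D₀(k_a−k_1)/(k_1 L₀))] / (k_a−k_1).
Here k_a−k_1 = 1.406 d⁻¹ and 1 − D₀(k_a−k_1)/(k_1 L₀) = 1 − 3.00×1.406/(0.214×28.8) = 0.3156, so
t_c = ln(7.570 × 0.3156) / 1.406 = 0.8710 / 1.406 = 0.6195 d.
D_c = (k_1/k_a) L₀ e^(−k_1 t_c) = (0.214/1.62) × 28.8 × e^(−0.214×0.6195) = 0.1321 × 28.8 × 0.8758 = 3.332 mg/L.

t_c ≈ 0.619 d; D_c ≈ 3.33 mg/L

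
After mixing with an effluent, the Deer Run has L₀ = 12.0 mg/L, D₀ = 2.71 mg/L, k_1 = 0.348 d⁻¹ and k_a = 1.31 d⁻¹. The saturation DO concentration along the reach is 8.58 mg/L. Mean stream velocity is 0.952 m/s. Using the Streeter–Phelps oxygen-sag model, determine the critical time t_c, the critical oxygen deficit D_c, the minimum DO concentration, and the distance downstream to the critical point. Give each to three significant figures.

At the critical point dD/dt = 0, so k_1 L₀ e^(−k_1 t) = k_a D. Substituting D(t) from the Streeter–Phelps equation and solving for t gives
t_c = ln[(k_a/k_1)(1 − D₀(k_a−k_1)/(k_1 L₀))] / (k_a−k_1).
Here k_a−k_1 = 0.9620 d⁻¹ and 1 − D₀(k_a−k_1)/(k_1 L₀) = 1 − 2.71×0.9620/(0.348×12.0) = 0.3757, so
t_c = ln(3.764 × 0.3757) / 0.9620 = 0.3467 / 0.9620 = 0.3603 d.
L(t_c) = L₀ e^(−k_1 t_c) = 12.0 × 0.8821 = 10.59 mg/L, and at the critical point k_a D_c = k_1 L, so D_c = (0.348/1.31) × 10.59 = 2.812 mg/L.
Minimum DO = C_s − D_c = 8.58 − 2.812 = 5.768 mg/L.
x_c = v t_c = 0.952 m/s × 0.3603 d × 86400 s/d = 29640 m ≈ 29.6 km.

t_c ≈ 0.360 d; D_c ≈ 2.81 mg/L; min DO ≈ 5.77 mg/L; x_c ≈ 29.6 km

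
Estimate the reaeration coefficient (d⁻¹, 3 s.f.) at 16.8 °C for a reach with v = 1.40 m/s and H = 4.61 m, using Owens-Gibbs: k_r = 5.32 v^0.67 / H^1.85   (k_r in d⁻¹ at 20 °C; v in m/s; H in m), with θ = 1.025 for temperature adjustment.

k_r(20) = 5.32 × 1.40^0.67 / 4.61^1.85 = 5.32 × 1.253 / 16.90 = 0.3944 d⁻¹.
k_r(16.8) = 0.3944 × 1.025^(16.8−20) = 0.3944 × 0.9240 = 0.3645 d⁻¹.

k_r ≈ 0.364 d⁻¹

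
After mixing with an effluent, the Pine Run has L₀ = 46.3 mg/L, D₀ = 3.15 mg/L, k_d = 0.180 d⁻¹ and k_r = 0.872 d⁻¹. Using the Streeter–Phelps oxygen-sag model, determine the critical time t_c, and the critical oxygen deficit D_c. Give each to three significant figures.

With k_r/k_d = 4.844 and 1 − D₀(k_r−k_d)/(k_d L₀) = 0.7384,
t_c = ln(4.844 × 0.7384) / (0.872 − 0.180) = ln(3.577) / 0.6920 = 1.275/0.6920 = 1.842 d.
D_c = (k_d/k_r) L₀ e^(−k_d t_c) = (0.180/0.872) × 46.3 × e^(−0.180×1.842) = 0.2064 × 46.3 × 0.7178 = 6.860 mg/L.

t_c ≈ 1.84 d; D_c ≈ 6.86 mg/L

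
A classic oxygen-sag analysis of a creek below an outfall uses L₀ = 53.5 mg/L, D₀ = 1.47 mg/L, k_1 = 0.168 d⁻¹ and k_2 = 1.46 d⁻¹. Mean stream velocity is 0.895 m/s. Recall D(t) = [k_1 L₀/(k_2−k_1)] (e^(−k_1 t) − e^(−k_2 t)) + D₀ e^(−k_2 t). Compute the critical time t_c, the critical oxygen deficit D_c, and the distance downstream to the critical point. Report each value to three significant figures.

t_c = [1/(k_2−k_1)] ln[(k_2/k_1)(1 − D₀(k_2−k_1)/(k_1 L₀))]
= [1/(1.46−0.168)] ln[(1.46/0.168)(1 − 1.47×1.292/(0.168×53.5))]
= (1/1.292) ln[8.690 × 0.7887] = 0.7740 × ln(6.854) = 0.7740 × 1.925 = 1.490 d.
D_c = (k_1/k_2) L₀ e^(−k_1 t_c) = (0.168/1.46) × 53.5 × e^(−0.168×1.490) = 0.1151 × 53.5 × 0.7786 = 4.793 mg/L.
x_c = v t_c = 0.895 m/s × 1.490 d × 86400 s/d = 115200 m ≈ 115 km.

t_c ≈ 1.49 d; D_c ≈ 4.79 mg/L; x_c ≈ 115 km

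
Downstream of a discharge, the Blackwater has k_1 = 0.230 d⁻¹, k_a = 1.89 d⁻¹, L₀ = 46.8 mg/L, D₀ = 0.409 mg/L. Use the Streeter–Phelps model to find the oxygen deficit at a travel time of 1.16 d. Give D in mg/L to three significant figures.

D ≈ 4.29 mg/L

k_1 L₀/(k_a−k_1) = 0.230×46.8/(1.89−0.230) = 10.76/1.660 = 6.484 mg/L.
e^(−k_1 t) = e^(−0.230×1.160) = 0.7658; e^(−k_a t) = e^(−1.89×1.160) = 0.1116.
D = 6.484 × (0.7658 − 0.1116) + 0.409 × 0.1116 = 4.242 + 0.04566 = 4.288 mg/L.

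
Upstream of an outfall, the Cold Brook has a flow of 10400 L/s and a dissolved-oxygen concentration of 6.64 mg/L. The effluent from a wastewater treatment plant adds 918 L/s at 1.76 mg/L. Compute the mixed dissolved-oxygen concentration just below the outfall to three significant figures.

6.24 mg/L

Flow-weighted mixing: C = (Q_r C_r + Q_w C_w)/(Q_r + Q_w)
= (10400×6.64 + 918×1.76)/(10400 + 918) = 70670/11320 = 6.244 mg/L.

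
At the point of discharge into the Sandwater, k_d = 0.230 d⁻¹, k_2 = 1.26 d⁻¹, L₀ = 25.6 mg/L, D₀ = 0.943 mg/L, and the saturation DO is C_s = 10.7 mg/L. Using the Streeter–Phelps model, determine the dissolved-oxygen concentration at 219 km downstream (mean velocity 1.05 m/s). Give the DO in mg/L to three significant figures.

DO ≈ 7.65 mg/L

Travel time t = x/v = 219 km / (1.05 m/s) = 219000 m / 1.05 m/s = 208600 s = 2.414 d.
k_d L₀/(k_2−k_d) = 0.230×25.6/(1.26−0.230) = 5.888/1.030 = 5.717 mg/L.
e^(−k_d t) = e^(−0.230×2.414) = 0.5739; e^(−k_2 t) = e^(−1.26×2.414) = 0.04776.
D = 5.717 × (0.5739 − 0.04776) + 0.943 × 0.04776 = 3.008 + 0.04503 = 3.053 mg/L.
DO = C_s − D = 10.7 − 3.053 = 7.647 mg/L.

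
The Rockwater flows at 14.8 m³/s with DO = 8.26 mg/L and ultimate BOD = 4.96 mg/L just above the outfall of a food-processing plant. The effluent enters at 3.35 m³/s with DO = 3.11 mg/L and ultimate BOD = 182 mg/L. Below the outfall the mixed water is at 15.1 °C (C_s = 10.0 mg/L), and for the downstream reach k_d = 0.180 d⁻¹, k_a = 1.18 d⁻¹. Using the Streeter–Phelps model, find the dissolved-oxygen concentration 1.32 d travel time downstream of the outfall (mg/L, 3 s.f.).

Mixed DO = (14.8×8.26 + 3.35×3.11)/(14.8+3.35) = 132.7/18.15 = 7.309 mg/L.
Mixed L₀ = (14.8×4.96 + 3.35×182)/(18.15) = 683.1/18.15 = 37.64 mg/L.
Initial deficit D₀ = C_s − DO₀ = 10.0 − 7.309 = 2.691 mg/L.
D(1.32) = [0.180×37.64/(1.18−0.180)](e^(−0.180×1.32) − e^(−1.18×1.32)) + 2.691 e^(−1.18×1.32)
= 6.775 × (0.7885 − 0.2106) + 2.691 × 0.2106 = 4.482 mg/L.
DO = 10.0 − 4.482 = 5.518 mg/L.

DO ≈ 5.52 mg/L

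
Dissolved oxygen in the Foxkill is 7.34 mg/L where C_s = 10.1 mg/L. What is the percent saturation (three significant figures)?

% saturation = C/C_s × 100 = 7.34/10.1 × 100 = 72.7 %.

72.7 % saturation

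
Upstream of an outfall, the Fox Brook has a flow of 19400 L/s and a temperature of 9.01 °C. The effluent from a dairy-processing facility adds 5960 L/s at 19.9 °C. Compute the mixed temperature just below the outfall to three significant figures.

11.6 °C

Flow-weighted mixing: C = (Q_r C_r + Q_w C_w)/(Q_r + Q_w)
= (19400×9.01 + 5960×19.9)/(19400 + 5960) = 293400/25360 = 11.57 °C.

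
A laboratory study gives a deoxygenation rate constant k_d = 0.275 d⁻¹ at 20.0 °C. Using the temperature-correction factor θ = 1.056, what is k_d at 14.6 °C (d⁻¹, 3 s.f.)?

k_d(T₂) = k_d(T₁) · θ^(T₂−T₁) = 0.275 × 1.056^(14.6−20.0)
= 0.275 × 1.056^-5.40 = 0.275 × 0.7451 = 0.2049 d⁻¹.

k_d ≈ 0.205 d⁻¹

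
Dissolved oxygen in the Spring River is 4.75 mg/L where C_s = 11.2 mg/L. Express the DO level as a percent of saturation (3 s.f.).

42.4 % saturation

% saturation = C/C_s × 100 = 4.75/11.2 × 100 = 42.4 %.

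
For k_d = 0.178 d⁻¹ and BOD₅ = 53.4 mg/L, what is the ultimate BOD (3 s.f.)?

BOD₅ = L₀(1 − e^(−5k_d)) ⇒ L₀ = BOD₅ / (1 − e^(−5×0.178))
= 53.4 / (1 − 0.4107) = 53.4 / 0.5893 = 90.61 mg/L.

L₀ ≈ 90.6 mg/L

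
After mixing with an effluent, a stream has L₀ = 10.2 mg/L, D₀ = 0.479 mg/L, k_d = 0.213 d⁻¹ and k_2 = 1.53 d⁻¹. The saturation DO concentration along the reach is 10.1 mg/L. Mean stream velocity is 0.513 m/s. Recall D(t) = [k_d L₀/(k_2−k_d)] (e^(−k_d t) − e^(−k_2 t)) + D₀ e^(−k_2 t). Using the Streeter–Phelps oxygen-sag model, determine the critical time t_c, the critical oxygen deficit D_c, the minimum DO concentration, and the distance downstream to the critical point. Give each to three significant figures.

With k_2/k_d = 7.183 and 1 − D₀(k_2−k_d)/(k_d L₀) = 0.7096,
t_c = ln(7.183 × 0.7096) / (1.53 − 0.213) = ln(5.097) / 1.317 = 1.629/1.317 = 1.237 d.
D_c = (k_d/k_2) L₀ e^(−k_d t_c) = (0.213/1.53) × 10.2 × e^(−0.213×1.237) = 0.1392 × 10.2 × 0.7684 = 1.091 mg/L.
Minimum DO = C_s − D_c = 10.1 − 1.091 = 9.009 mg/L.
x_c = v t_c = 0.513 m/s × 1.237 d × 86400 s/d = 54810 m ≈ 54.8 km.

t_c ≈ 1.24 d; D_c ≈ 1.09 mg/L; min DO ≈ 9.01 mg/L; x_c ≈ 54.8 km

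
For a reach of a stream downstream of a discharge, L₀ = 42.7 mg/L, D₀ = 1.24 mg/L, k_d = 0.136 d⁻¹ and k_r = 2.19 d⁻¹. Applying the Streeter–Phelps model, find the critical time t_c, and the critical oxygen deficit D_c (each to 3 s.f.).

t_c ≈ 1.07 d; D_c ≈ 2.29 mg/L

At the critical point dD/dt = 0, so k_d L₀ e^(−k_d t) = k_r D. Substituting D(t) from the Streeter–Phelps equation and solving for t gives
t_c = ln[(k_r/k_d)(1 − D₀(k_r−k_d)/(k_d L₀))] / (k_r−k_d).
Here k_r−k_d = 2.054 d⁻¹ and 1 − D₀(k_r−k_d)/(k_d L₀) = 1 − 1.24×2.054/(0.136×42.7) = 0.5614, so
t_c = ln(16.10 × 0.5614) / 2.054 = 2.202 / 2.054 = 1.072 d.
L(t_c) = L₀ e^(−k_d t_c) = 42.7 × 0.8643 = 36.91 mg/L, and at the critical point k_r D_c = k_d L, so D_c = (0.136/2.19) × 36.91 = 2.292 mg/L.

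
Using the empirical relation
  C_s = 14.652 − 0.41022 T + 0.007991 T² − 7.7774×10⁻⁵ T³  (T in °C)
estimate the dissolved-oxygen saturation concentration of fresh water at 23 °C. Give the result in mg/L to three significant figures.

C_s = 14.652 − 0.41022×23 + 0.007991×23² − 7.7774×10⁻⁵×23³ = 8.498 mg/L.

C_s ≈ 8.50 mg/L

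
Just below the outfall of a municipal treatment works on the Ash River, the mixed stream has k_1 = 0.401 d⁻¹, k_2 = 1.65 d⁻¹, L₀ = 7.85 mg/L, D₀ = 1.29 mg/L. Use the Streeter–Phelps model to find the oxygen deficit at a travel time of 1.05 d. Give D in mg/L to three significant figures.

D ≈ 1.44 mg/L

k_1 L₀/(k_2−k_1) = 0.401×7.85/(1.65−0.401) = 3.148/1.249 = 2.520 mg/L.
e^(−k_1 t) = e^(−0.401×1.050) = 0.6564; e^(−k_2 t) = e^(−1.65×1.050) = 0.1768.
D = 2.520 × (0.6564 − 0.1768) + 1.29 × 0.1768 = 1.209 + 0.2281 = 1.437 mg/L.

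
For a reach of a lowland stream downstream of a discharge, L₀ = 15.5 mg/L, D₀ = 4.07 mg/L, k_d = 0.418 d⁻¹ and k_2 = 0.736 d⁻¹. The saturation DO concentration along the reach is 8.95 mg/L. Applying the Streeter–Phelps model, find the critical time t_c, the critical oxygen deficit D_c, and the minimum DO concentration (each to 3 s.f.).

t_c ≈ 1.08 d; D_c ≈ 5.61 mg/L; min DO ≈ 3.34 mg/L

At the critical point dD/dt = 0, so k_d L₀ e^(−k_d t) = k_2 D. Substituting D(t) from the Streeter–Phelps equation and solving for t gives
t_c = ln[(k_2/k_d)(1 − D₀(k_2−k_d)/(k_d L₀))] / (k_2−k_d).
Here k_2−k_d = 0.3180 d⁻¹ and 1 − D₀(k_2−k_d)/(k_d L₀) = 1 − 4.07×0.3180/(0.418×15.5) = 0.8002, so
t_c = ln(1.761 × 0.8002) / 0.3180 = 0.3429 / 0.3180 = 1.078 d.
D_c = (k_d/k_2) L₀ e^(−k_d t_c) = (0.418/0.736) × 15.5 × e^(−0.418×1.078) = 0.5679 × 15.5 × 0.6372 = 5.609 mg/L.
Minimum DO = C_s − D_c = 8.95 − 5.609 = 3.341 mg/L.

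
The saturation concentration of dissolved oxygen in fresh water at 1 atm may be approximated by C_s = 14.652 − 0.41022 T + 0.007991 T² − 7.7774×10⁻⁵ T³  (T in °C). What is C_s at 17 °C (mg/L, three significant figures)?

C_s = 14.652 − 0.41022×17 + 0.007991×17² − 7.7774×10⁻⁵×17³ = 9.606 mg/L.

C_s ≈ 9.61 mg/L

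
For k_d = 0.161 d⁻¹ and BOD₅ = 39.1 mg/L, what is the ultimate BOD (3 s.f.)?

BOD₅ = L₀(1 − e^(−5k_d)) ⇒ L₀ = BOD₅ / (1 − e^(−5×0.161))
= 39.1 / (1 − 0.4471) = 39.1 / 0.5529 = 70.72 mg/L.

L₀ ≈ 70.7 mg/L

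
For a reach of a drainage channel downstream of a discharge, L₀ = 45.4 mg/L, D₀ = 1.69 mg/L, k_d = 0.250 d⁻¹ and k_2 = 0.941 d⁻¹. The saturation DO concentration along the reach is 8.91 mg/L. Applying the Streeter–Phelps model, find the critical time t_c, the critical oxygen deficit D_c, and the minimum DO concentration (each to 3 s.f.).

t_c = [1/(k_2−k_d)] ln[(k_2/k_d)(1 − D₀(k_2−k_d)/(k_d L₀))]
= [1/(0.941−0.250)] ln[(0.941/0.250)(1 − 1.69×0.6910/(0.250×45.4))]
= (1/0.6910) ln[3.764 × 0.8971] = 1.447 × ln(3.377) = 1.447 × 1.217 = 1.761 d.
D_c = (k_d/k_2) L₀ e^(−k_d t_c) = (0.250/0.941) × 45.4 × e^(−0.250×1.761) = 0.2657 × 45.4 × 0.6439 = 7.766 mg/L.
Minimum DO = C_s − D_c = 8.91 − 7.766 = 1.144 mg/L.

t_c ≈ 1.76 d; D_c ≈ 7.77 mg/L; min DO ≈ 1.14 mg/L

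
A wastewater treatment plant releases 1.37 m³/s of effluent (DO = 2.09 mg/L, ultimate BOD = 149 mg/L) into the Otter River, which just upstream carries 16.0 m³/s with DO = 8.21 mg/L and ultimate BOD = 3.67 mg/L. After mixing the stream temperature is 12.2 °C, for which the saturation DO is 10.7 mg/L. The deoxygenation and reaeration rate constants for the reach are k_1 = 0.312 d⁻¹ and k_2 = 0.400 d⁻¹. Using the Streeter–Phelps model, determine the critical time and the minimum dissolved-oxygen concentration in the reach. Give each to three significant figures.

Mixed DO = (16.0×8.21 + 1.37×2.09)/(16.0+1.37) = 134.2/17.37 = 7.727 mg/L.
Mixed L₀ = (16.0×3.67 + 1.37×149)/(17.37) = 262.9/17.37 = 15.13 mg/L.
Initial deficit D₀ = C_s − DO₀ = 10.7 − 7.727 = 2.973 mg/L.
t_c = (1/0.08800) ln[(0.400/0.312)(1 − 2.973×0.08800/(0.312×15.13))] = 11.36 × ln(1.211) = 2.176 d.
D_c = (0.312/0.400) × 15.13 × e^(−0.312×2.176) = 0.7800 × 15.13 × 0.5072 = 5.987 mg/L.
Minimum DO = 10.7 − 5.987 = 4.713 mg/L.

t_c ≈ 2.18 d; minimum DO ≈ 4.71 mg/L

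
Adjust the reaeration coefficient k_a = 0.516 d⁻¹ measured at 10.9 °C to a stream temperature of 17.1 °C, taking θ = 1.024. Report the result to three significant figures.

k_a(T₂) = k_a(T₁) · θ^(T₂−T₁) = 0.516 × 1.024^(17.1−10.9)
= 0.516 × 1.024^6.20 = 0.516 × 1.158 = 0.5977 d⁻¹.

k_a ≈ 0.598 d⁻¹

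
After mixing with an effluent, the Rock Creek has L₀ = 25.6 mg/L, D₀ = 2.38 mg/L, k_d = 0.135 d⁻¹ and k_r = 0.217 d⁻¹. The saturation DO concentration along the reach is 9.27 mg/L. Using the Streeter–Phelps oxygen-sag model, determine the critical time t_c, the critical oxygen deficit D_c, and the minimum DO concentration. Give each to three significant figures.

With k_r/k_d = 1.607 and 1 − D₀(k_r−k_d)/(k_d L₀) = 0.9435,
t_c = ln(1.607 × 0.9435) / (0.217 − 0.135) = ln(1.517) / 0.08200 = 0.4165/0.08200 = 5.079 d.
L(t_c) = L₀ e^(−k_d t_c) = 25.6 × 0.5037 = 12.90 mg/L, and at the critical point k_r D_c = k_d L, so D_c = (0.135/0.217) × 12.90 = 8.023 mg/L.
Minimum DO = C_s − D_c = 9.27 − 8.023 = 1.247 mg/L.

t_c ≈ 5.08 d; D_c ≈ 8.02 mg/L; min DO ≈ 1.25 mg/L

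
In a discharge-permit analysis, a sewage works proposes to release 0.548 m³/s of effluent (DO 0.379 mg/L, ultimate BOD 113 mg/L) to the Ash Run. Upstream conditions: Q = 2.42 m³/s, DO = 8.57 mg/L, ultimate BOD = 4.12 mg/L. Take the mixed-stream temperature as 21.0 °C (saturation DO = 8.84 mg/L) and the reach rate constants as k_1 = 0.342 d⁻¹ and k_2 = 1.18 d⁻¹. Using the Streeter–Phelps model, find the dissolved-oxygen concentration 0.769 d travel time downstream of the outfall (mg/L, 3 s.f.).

DO ≈ 4.51 mg/L

Mixed DO = (2.42×8.57 + 0.548×0.379)/(2.42+0.548) = 20.95/2.968 = 7.058 mg/L.
Mixed L₀ = (2.42×4.12 + 0.548×113)/(2.968) = 71.89/2.968 = 24.22 mg/L.
Initial deficit D₀ = C_s − DO₀ = 8.84 − 7.058 = 1.782 mg/L.
D(0.769) = [0.342×24.22/(1.18−0.342)](e^(−0.342×0.769) − e^(−1.18×0.769)) + 1.782 e^(−1.18×0.769)
= 9.886 × (0.7687 − 0.4036) + 1.782 × 0.4036 = 4.329 mg/L.
DO = 8.84 − 4.329 = 4.511 mg/L.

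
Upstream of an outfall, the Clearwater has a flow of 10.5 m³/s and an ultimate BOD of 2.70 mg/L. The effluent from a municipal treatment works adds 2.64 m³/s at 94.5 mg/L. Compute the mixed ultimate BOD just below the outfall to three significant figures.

21.1 mg/L

Flow-weighted mixing: C = (Q_r C_r + Q_w C_w)/(Q_r + Q_w)
= (10.5×2.70 + 2.64×94.5)/(10.5 + 2.64) = 277.8/13.14 = 21.14 mg/L.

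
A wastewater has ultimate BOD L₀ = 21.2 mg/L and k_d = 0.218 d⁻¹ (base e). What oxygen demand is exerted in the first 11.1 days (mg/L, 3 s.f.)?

y_t = L₀(1 − e^(−k_d t)) = 21.2 × (1 − e^(−0.218×11.1))
= 21.2 × (1 − 0.08894) = 21.2 × 0.9111 = 19.31 mg/L.

y ≈ 19.3 mg/L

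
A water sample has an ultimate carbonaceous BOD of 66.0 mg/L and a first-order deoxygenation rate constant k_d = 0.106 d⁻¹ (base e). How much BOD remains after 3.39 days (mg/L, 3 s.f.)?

L ≈ 46.1 mg/L

L_t = L₀ e^(−k_d t) = 66.0 × e^(−0.106×3.39) = 66.0 × 0.6981 = 46.08 mg/L.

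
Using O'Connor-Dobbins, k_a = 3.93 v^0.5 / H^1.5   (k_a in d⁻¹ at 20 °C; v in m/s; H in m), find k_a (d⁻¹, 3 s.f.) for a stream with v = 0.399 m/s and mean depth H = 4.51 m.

k_a = 3.93 × 0.399^0.5 / 4.51^1.5 = 3.93 × 0.6317 / 9.578 = 0.2592 d⁻¹.

k_a ≈ 0.259 d⁻¹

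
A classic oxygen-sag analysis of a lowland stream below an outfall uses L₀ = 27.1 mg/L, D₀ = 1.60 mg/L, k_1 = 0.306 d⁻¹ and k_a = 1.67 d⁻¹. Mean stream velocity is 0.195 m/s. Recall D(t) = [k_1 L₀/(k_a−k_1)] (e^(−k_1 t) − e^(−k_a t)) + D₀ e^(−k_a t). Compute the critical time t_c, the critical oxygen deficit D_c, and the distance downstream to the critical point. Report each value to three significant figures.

t_c = [1/(k_a−k_1)] ln[(k_a/k_1)(1 − D₀(k_a−k_1)/(k_1 L₀))]
= [1/(1.67−0.306)] ln[(1.67/0.306)(1 − 1.60×1.364/(0.306×27.1))]
= (1/1.364) ln[5.458 × 0.7368] = 0.7331 × ln(4.021) = 0.7331 × 1.392 = 1.020 d.
L(t_c) = L₀ e^(−k_1 t_c) = 27.1 × 0.7318 = 19.83 mg/L, and at the critical point k_a D_c = k_1 L, so D_c = (0.306/1.67) × 19.83 = 3.634 mg/L.
x_c = v t_c = 0.195 m/s × 1.020 d × 86400 s/d = 17190 m ≈ 17.2 km.

t_c ≈ 1.02 d; D_c ≈ 3.63 mg/L; x_c ≈ 17.2 km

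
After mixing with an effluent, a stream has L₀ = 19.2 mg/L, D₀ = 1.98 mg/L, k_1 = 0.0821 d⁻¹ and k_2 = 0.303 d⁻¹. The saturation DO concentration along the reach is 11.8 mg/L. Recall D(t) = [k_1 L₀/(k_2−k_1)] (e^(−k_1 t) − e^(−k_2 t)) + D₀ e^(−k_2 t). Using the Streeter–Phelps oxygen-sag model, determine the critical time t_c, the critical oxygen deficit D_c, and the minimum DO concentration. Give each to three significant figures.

At the critical point dD/dt = 0, so k_1 L₀ e^(−k_1 t) = k_2 D. Substituting D(t) from the Streeter–Phelps equation and solving for t gives
t_c = ln[(k_2/k_1)(1 − D₀(k_2−k_1)/(k_1 L₀))] / (k_2−k_1).
Here k_2−k_1 = 0.2209 d⁻¹ and 1 − D₀(k_2−k_1)/(k_1 L₀) = 1 − 1.98×0.2209/(0.0821×19.2) = 0.7225, so
t_c = ln(3.691 × 0.7225) / 0.2209 = 0.9808 / 0.2209 = 4.440 d.
L(t_c) = L₀ e^(−k_1 t_c) = 19.2 × 0.6945 = 13.33 mg/L, and at the critical point k_2 D_c = k_1 L, so D_c = (0.0821/0.303) × 13.33 = 3.613 mg/L.
Minimum DO = C_s − D_c = 11.8 − 3.613 = 8.187 mg/L.

t_c ≈ 4.44 d; D_c ≈ 3.61 mg/L; min DO ≈ 8.19 mg/L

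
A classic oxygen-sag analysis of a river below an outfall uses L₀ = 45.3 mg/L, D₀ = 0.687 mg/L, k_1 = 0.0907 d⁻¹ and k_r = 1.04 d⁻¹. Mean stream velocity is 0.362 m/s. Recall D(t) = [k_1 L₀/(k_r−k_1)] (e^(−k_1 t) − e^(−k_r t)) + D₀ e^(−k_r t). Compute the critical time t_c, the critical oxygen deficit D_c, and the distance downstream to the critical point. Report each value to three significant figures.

t_c ≈ 2.39 d; D_c ≈ 3.18 mg/L; x_c ≈ 74.7 km

At the critical point dD/dt = 0, so k_1 L₀ e^(−k_1 t) = k_r D. Substituting D(t) from the Streeter–Phelps equation and solving for t gives
t_c = ln[(k_r/k_1)(1 − D₀(k_r−k_1)/(k_1 L₀))] / (k_r−k_1).
Here k_r−k_1 = 0.9493 d⁻¹ and 1 − D₀(k_r−k_1)/(k_1 L₀) = 1 − 0.687×0.9493/(0.0907×45.3) = 0.8413, so
t_c = ln(11.47 × 0.8413) / 0.9493 = 2.267 / 0.9493 = 2.388 d.
D_c = (k_1/k_r) L₀ e^(−k_1 t_c) = (0.0907/1.04) × 45.3 × e^(−0.0907×2.388) = 0.08721 × 45.3 × 0.8053 = 3.181 mg/L.
x_c = v t_c = 0.362 m/s × 2.388 d × 86400 s/d = 74680 m ≈ 74.7 km.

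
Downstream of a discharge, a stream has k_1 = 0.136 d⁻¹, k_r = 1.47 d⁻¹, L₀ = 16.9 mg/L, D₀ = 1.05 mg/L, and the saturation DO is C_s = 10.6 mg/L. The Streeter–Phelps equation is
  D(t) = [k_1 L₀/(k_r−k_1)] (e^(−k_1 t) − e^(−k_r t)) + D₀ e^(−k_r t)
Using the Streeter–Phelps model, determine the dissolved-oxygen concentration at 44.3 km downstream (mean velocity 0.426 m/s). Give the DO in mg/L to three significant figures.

Travel time t = x/v = 44.3 km / (0.426 m/s) = 44300 m / 0.426 m/s = 104000 s = 1.204 d.
k_1 L₀/(k_r−k_1) = 0.136×16.9/(1.47−0.136) = 2.298/1.334 = 1.723 mg/L.
e^(−k_1 t) = e^(−0.136×1.204) = 0.8490; e^(−k_r t) = e^(−1.47×1.204) = 0.1705.
D = 1.723 × (0.8490 − 0.1705) + 1.05 × 0.1705 = 1.169 + 0.1790 = 1.348 mg/L.
DO = C_s − D = 10.6 − 1.348 = 9.252 mg/L.

DO ≈ 9.25 mg/L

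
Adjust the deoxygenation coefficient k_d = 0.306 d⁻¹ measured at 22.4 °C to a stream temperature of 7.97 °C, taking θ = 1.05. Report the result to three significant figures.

k_d(T₂) = k_d(T₁) · θ^(T₂−T₁) = 0.306 × 1.05^(7.97−22.4)
= 0.306 × 1.05^-14.4 = 0.306 × 0.4946 = 0.1513 d⁻¹.

k_d ≈ 0.151 d⁻¹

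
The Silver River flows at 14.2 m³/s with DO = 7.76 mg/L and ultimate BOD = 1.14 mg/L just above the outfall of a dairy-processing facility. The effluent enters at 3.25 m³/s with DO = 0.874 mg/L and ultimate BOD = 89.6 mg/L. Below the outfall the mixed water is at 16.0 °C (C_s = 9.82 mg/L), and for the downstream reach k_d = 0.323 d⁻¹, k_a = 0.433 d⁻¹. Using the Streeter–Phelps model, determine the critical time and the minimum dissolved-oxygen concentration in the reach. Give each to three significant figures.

Mixed DO = (14.2×7.76 + 3.25×0.874)/(14.2+3.25) = 113.0/17.45 = 6.478 mg/L.
Mixed L₀ = (14.2×1.14 + 3.25×89.6)/(17.45) = 307.4/17.45 = 17.62 mg/L.
Initial deficit D₀ = C_s − DO₀ = 9.82 − 6.478 = 3.342 mg/L.
t_c = (1/0.1100) ln[(0.433/0.323)(1 − 3.342×0.1100/(0.323×17.62))] = 9.091 × ln(1.254) = 2.057 d.
D_c = (0.323/0.433) × 17.62 × e^(−0.323×2.057) = 0.7460 × 17.62 × 0.5146 = 6.761 mg/L.
Minimum DO = 9.82 − 6.761 = 3.059 mg/L.

t_c ≈ 2.06 d; minimum DO ≈ 3.06 mg/L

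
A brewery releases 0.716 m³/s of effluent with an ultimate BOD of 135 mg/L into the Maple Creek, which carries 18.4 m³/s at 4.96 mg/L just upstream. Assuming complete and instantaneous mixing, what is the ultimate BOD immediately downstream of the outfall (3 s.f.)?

9.83 mg/L

Flow-weighted mixing: C = (Q_r C_r + Q_w C_w)/(Q_r + Q_w)
= (18.4×4.96 + 0.716×135)/(18.4 + 0.716) = 187.9/19.12 = 9.831 mg/L.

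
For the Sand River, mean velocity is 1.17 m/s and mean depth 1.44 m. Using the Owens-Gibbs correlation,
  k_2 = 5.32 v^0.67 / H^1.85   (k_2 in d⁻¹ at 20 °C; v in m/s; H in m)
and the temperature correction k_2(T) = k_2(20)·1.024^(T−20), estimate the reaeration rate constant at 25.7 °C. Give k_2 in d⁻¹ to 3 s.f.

k_2(20) = 5.32 × 1.17^0.67 / 1.44^1.85 = 5.32 × 1.111 / 1.963 = 3.010 d⁻¹.
k_2(25.7) = 3.010 × 1.024^(25.7−20) = 3.010 × 1.145 = 3.446 d⁻¹.

k_2 ≈ 3.45 d⁻¹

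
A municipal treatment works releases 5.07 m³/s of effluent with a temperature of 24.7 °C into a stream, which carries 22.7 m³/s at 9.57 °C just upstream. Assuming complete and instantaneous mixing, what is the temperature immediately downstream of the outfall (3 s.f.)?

12.3 °C

Flow-weighted mixing: C = (Q_r C_r + Q_w C_w)/(Q_r + Q_w)
= (22.7×9.57 + 5.07×24.7)/(22.7 + 5.07) = 342.5/27.77 = 12.33 °C.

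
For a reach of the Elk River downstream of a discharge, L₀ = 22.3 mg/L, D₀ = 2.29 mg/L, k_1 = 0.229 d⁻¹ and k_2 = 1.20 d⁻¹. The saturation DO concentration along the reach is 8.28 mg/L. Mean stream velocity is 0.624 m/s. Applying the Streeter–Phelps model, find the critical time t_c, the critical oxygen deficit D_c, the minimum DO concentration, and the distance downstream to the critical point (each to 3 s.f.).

With k_2/k_1 = 5.240 and 1 − D₀(k_2−k_1)/(k_1 L₀) = 0.5646,
t_c = ln(5.240 × 0.5646) / (1.20 − 0.229) = ln(2.958) / 0.9710 = 1.085/0.9710 = 1.117 d.
L(t_c) = L₀ e^(−k_1 t_c) = 22.3 × 0.7743 = 17.27 mg/L, and at the critical point k_2 D_c = k_1 L, so D_c = (0.229/1.20) × 17.27 = 3.295 mg/L.
Minimum DO = C_s − D_c = 8.28 − 3.295 = 4.985 mg/L.
x_c = v t_c = 0.624 m/s × 1.117 d × 86400 s/d = 60230 m ≈ 60.2 km.

t_c ≈ 1.12 d; D_c ≈ 3.30 mg/L; min DO ≈ 4.98 mg/L; x_c ≈ 60.2 km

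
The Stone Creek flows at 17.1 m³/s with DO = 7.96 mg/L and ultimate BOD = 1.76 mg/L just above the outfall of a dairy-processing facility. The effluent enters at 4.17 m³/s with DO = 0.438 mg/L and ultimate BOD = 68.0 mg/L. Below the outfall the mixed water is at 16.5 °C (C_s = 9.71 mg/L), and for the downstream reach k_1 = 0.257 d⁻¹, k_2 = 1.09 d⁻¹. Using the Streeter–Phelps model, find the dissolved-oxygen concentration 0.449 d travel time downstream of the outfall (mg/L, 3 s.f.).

DO ≈ 6.47 mg/L

Mixed DO = (17.1×7.96 + 4.17×0.438)/(17.1+4.17) = 137.9/21.27 = 6.485 mg/L.
Mixed L₀ = (17.1×1.76 + 4.17×68.0)/(21.27) = 313.7/21.27 = 14.75 mg/L.
Initial deficit D₀ = C_s − DO₀ = 9.71 − 6.485 = 3.225 mg/L.
D(0.449) = [0.257×14.75/(1.09−0.257)](e^(−0.257×0.449) − e^(−1.09×0.449)) + 3.225 e^(−1.09×0.449)
= 4.550 × (0.8910 − 0.6130) + 3.225 × 0.6130 = 3.242 mg/L.
DO = 9.71 − 3.242 = 6.468 mg/L.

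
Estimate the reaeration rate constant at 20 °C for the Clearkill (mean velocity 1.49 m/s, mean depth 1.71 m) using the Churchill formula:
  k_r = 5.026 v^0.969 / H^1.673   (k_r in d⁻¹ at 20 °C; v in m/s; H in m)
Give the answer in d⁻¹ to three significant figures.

k_r = 5.026 × 1.49^0.969 / 1.71^1.673 = 5.026 × 1.472 / 2.454 = 3.015 d⁻¹.

k_r ≈ 3.01 d⁻¹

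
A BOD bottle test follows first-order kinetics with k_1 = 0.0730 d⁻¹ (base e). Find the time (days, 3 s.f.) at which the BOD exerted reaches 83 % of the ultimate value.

t ≈ 24.3 d

y/L₀ = 1 − e^(−k_1 t) = 0.83 ⇒ e^(−k_1 t) = 0.170
t = −ln(0.170) / 0.0730 = 1.772 / 0.0730 = 24.27 d.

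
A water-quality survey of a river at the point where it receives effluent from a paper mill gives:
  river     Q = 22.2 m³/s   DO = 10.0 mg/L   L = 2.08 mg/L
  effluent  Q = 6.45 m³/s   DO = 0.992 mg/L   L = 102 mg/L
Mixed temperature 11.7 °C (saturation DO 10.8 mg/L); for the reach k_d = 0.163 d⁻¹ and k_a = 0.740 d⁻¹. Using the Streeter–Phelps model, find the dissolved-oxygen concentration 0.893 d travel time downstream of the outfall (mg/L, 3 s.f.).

Mixed DO = (22.2×10.0 + 6.45×0.992)/(22.2+6.45) = 228.4/28.65 = 7.972 mg/L.
Mixed L₀ = (22.2×2.08 + 6.45×102)/(28.65) = 704.1/28.65 = 24.58 mg/L.
Initial deficit D₀ = C_s − DO₀ = 10.8 − 7.972 = 2.828 mg/L.
D(0.893) = [0.163×24.58/(0.740−0.163)](e^(−0.163×0.893) − e^(−0.740×0.893)) + 2.828 e^(−0.740×0.893)
= 6.942 × (0.8645 − 0.5164) + 2.828 × 0.5164 = 3.877 mg/L.
DO = 10.8 − 3.877 = 6.923 mg/L.

DO ≈ 6.92 mg/L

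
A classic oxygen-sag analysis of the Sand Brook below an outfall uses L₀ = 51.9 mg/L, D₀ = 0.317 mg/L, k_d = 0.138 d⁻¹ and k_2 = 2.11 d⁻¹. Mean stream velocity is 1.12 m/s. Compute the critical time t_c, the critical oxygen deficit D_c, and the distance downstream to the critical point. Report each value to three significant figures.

t_c = [1/(k_2−k_d)] ln[(k_2/k_d)(1 − D₀(k_2−k_d)/(k_d L₀))]
= [1/(2.11−0.138)] ln[(2.11/0.138)(1 − 0.317×1.972/(0.138×51.9))]
= (1/1.972) ln[15.29 × 0.9127] = 0.5071 × ln(13.96) = 0.5071 × 2.636 = 1.337 d.
L(t_c) = L₀ e^(−k_d t_c) = 51.9 × 0.8316 = 43.16 mg/L, and at the critical point k_2 D_c = k_d L, so D_c = (0.138/2.11) × 43.16 = 2.823 mg/L.
x_c = v t_c = 1.12 m/s × 1.337 d × 86400 s/d = 129300 m ≈ 129 km.

t_c ≈ 1.34 d; D_c ≈ 2.82 mg/L; x_c ≈ 129 km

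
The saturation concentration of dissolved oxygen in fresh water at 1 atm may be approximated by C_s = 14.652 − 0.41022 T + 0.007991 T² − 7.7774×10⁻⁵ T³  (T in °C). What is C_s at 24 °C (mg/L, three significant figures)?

C_s = 14.652 − 0.41022×24 + 0.007991×24² − 7.7774×10⁻⁵×24³ = 8.334 mg/L.

C_s ≈ 8.33 mg/L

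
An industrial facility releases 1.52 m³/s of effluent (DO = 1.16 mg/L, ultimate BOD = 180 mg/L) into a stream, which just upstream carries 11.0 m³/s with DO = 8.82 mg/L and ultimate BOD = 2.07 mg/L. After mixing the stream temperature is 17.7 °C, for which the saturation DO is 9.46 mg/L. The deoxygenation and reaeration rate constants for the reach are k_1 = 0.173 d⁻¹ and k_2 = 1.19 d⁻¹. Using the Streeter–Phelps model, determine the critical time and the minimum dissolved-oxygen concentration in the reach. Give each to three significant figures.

t_c ≈ 1.41 d; minimum DO ≈ 6.76 mg/L

Mixed DO = (11.0×8.82 + 1.52×1.16)/(11.0+1.52) = 98.78/12.52 = 7.890 mg/L.
Mixed L₀ = (11.0×2.07 + 1.52×180)/(12.52) = 296.4/12.52 = 23.67 mg/L.
Initial deficit D₀ = C_s − DO₀ = 9.46 − 7.890 = 1.570 mg/L.
t_c = (1/1.017) ln[(1.19/0.173)(1 − 1.570×1.017/(0.173×23.67))] = 0.9833 × ln(4.197) = 1.410 d.
D_c = (0.173/1.19) × 23.67 × e^(−0.173×1.410) = 0.1454 × 23.67 × 0.7835 = 2.696 mg/L.
Minimum DO = 9.46 − 2.696 = 6.764 mg/L.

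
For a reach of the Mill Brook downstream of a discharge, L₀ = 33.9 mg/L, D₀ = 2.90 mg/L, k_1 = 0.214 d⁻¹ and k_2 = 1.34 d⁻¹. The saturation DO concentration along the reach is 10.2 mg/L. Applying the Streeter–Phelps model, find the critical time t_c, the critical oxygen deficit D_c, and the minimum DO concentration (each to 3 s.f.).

t_c = [1/(k_2−k_1)] ln[(k_2/k_1)(1 − D₀(k_2−k_1)/(k_1 L₀))]
= [1/(1.34−0.214)] ln[(1.34/0.214)(1 − 2.90×1.126/(0.214×33.9))]
= (1/1.126) ln[6.262 × 0.5499] = 0.8881 × ln(3.443) = 0.8881 × 1.236 = 1.098 d.
L(t_c) = L₀ e^(−k_1 t_c) = 33.9 × 0.7906 = 26.80 mg/L, and at the critical point k_2 D_c = k_1 L, so D_c = (0.214/1.34) × 26.80 = 4.280 mg/L.
Minimum DO = C_s − D_c = 10.2 − 4.280 = 5.920 mg/L.

t_c ≈ 1.10 d; D_c ≈ 4.28 mg/L; min DO ≈ 5.92 mg/L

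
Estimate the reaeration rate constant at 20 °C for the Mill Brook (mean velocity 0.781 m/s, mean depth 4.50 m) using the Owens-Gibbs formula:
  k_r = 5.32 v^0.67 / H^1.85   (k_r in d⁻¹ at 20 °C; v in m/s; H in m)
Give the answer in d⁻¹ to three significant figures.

k_r = 5.32 × 0.781^0.67 / 4.50^1.85 = 5.32 × 0.8474 / 16.16 = 0.2790 d⁻¹.

k_r ≈ 0.279 d⁻¹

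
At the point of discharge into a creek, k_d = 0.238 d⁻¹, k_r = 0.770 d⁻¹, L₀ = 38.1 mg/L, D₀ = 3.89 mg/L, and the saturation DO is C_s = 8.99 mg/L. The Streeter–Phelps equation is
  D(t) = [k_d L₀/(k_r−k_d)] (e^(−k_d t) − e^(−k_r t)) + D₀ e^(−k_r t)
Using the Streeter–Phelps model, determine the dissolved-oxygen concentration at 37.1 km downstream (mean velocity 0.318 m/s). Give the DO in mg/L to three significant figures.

DO ≈ 1.28 mg/L

Travel time t = x/v = 37.1 km / (0.318 m/s) = 37100 m / 0.318 m/s = 116700 s = 1.350 d.
k_d L₀/(k_r−k_d) = 0.238×38.1/(0.770−0.238) = 9.068/0.5320 = 17.04 mg/L.
e^(−k_d t) = e^(−0.238×1.350) = 0.7252; e^(−k_r t) = e^(−0.770×1.350) = 0.3535.
D = 17.04 × (0.7252 − 0.3535) + 3.89 × 0.3535 = 6.334 + 1.375 = 7.709 mg/L.
DO = C_s − D = 8.99 − 7.709 = 1.281 mg/L.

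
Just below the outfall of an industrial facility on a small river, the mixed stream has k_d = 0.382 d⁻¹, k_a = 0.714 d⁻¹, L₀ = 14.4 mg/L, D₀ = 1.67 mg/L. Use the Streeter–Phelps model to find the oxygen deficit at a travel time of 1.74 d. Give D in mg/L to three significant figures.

k_d L₀/(k_a−k_d) = 0.382×14.4/(0.714−0.382) = 5.501/0.3320 = 16.57 mg/L.
e^(−k_d t) = e^(−0.382×1.740) = 0.5144; e^(−k_a t) = e^(−0.714×1.740) = 0.2887.
D = 16.57 × (0.5144 − 0.2887) + 1.67 × 0.2887 = 3.740 + 0.4821 = 4.222 mg/L.

D ≈ 4.22 mg/L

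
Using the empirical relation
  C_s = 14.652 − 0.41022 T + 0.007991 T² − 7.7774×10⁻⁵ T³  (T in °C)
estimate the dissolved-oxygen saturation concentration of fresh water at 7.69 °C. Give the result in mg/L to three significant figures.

C_s ≈ 11.9 mg/L

C_s = 14.652 − 0.41022×7.69 + 0.007991×7.69² − 7.7774×10⁻⁵×7.69³ = 11.93 mg/L.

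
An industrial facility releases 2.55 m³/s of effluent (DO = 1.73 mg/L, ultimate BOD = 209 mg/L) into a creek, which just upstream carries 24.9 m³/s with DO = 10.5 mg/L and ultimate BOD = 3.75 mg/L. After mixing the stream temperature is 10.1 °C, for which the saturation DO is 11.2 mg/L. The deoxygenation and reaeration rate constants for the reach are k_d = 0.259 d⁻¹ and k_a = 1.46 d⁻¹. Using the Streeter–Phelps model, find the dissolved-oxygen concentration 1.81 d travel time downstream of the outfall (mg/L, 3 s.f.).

DO ≈ 8.36 mg/L

Mixed DO = (24.9×10.5 + 2.55×1.73)/(24.9+2.55) = 265.9/27.45 = 9.685 mg/L.
Mixed L₀ = (24.9×3.75 + 2.55×209)/(27.45) = 626.3/27.45 = 22.82 mg/L.
Initial deficit D₀ = C_s − DO₀ = 11.2 − 9.685 = 1.515 mg/L.
D(1.81) = [0.259×22.82/(1.46−0.259)](e^(−0.259×1.81) − e^(−1.46×1.81)) + 1.515 e^(−1.46×1.81)
= 4.921 × (0.6258 − 0.07118) + 1.515 × 0.07118 = 2.837 mg/L.
DO = 11.2 − 2.837 = 8.363 mg/L.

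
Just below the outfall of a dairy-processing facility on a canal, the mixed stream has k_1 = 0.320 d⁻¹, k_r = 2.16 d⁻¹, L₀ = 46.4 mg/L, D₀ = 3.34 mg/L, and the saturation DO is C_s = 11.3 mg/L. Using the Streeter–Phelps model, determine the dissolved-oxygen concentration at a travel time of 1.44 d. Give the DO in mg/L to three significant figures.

k_1 L₀/(k_r−k_1) = 0.320×46.4/(2.16−0.320) = 14.85/1.840 = 8.070 mg/L.
e^(−k_1 t) = e^(−0.320×1.440) = 0.6308; e^(−k_r t) = e^(−2.16×1.440) = 0.04458.
D = 8.070 × (0.6308 − 0.04458) + 3.34 × 0.04458 = 4.730 + 0.1489 = 4.879 mg/L.
DO = C_s − D = 11.3 − 4.879 = 6.421 mg/L.

DO ≈ 6.42 mg/L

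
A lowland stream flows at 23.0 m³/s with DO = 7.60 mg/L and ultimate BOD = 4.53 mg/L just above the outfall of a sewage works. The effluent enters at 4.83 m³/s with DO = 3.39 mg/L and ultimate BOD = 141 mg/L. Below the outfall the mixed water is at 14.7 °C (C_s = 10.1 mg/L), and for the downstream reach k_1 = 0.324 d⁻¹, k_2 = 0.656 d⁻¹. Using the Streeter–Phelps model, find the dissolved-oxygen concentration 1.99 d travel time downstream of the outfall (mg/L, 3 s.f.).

DO ≈ 2.24 mg/L

Mixed DO = (23.0×7.60 + 4.83×3.39)/(23.0+4.83) = 191.2/27.83 = 6.869 mg/L.
Mixed L₀ = (23.0×4.53 + 4.83×141)/(27.83) = 785.2/27.83 = 28.21 mg/L.
Initial deficit D₀ = C_s − DO₀ = 10.1 − 6.869 = 3.231 mg/L.
D(1.99) = [0.324×28.21/(0.656−0.324)](e^(−0.324×1.99) − e^(−0.656×1.99)) + 3.231 e^(−0.656×1.99)
= 27.53 × (0.5248 − 0.2711) + 3.231 × 0.2711 = 7.862 mg/L.
DO = 10.1 − 7.862 = 2.238 mg/L.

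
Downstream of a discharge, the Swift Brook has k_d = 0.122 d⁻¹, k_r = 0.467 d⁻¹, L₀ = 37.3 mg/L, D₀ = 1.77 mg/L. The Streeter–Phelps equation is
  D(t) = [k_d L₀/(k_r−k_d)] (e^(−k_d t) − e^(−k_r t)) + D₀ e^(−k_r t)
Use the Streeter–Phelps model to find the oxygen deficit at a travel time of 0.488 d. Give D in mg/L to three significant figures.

D ≈ 3.33 mg/L

k_d L₀/(k_r−k_d) = 0.122×37.3/(0.467−0.122) = 4.551/0.3450 = 13.19 mg/L.
e^(−k_d t) = e^(−0.122×0.4880) = 0.9422; e^(−k_r t) = e^(−0.467×0.4880) = 0.7962.
D = 13.19 × (0.9422 − 0.7962) + 1.77 × 0.7962 = 1.926 + 1.409 = 3.335 mg/L.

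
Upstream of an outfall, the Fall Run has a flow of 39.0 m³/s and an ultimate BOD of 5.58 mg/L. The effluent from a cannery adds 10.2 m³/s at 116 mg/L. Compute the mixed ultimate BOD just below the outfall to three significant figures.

28.5 mg/L

Flow-weighted mixing: C = (Q_r C_r + Q_w C_w)/(Q_r + Q_w)
= (39.0×5.58 + 10.2×116)/(39.0 + 10.2) = 1401/49.20 = 28.47 mg/L.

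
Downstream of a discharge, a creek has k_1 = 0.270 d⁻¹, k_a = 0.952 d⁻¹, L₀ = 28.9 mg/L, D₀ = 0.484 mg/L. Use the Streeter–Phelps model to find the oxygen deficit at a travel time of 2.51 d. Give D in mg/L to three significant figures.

D ≈ 4.81 mg/L

k_1 L₀/(k_a−k_1) = 0.270×28.9/(0.952−0.270) = 7.803/0.6820 = 11.44 mg/L.
e^(−k_1 t) = e^(−0.270×2.510) = 0.5078; e^(−k_a t) = e^(−0.952×2.510) = 0.09167.
D = 11.44 × (0.5078 − 0.09167) + 0.484 × 0.09167 = 4.761 + 0.04437 = 4.805 mg/L.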